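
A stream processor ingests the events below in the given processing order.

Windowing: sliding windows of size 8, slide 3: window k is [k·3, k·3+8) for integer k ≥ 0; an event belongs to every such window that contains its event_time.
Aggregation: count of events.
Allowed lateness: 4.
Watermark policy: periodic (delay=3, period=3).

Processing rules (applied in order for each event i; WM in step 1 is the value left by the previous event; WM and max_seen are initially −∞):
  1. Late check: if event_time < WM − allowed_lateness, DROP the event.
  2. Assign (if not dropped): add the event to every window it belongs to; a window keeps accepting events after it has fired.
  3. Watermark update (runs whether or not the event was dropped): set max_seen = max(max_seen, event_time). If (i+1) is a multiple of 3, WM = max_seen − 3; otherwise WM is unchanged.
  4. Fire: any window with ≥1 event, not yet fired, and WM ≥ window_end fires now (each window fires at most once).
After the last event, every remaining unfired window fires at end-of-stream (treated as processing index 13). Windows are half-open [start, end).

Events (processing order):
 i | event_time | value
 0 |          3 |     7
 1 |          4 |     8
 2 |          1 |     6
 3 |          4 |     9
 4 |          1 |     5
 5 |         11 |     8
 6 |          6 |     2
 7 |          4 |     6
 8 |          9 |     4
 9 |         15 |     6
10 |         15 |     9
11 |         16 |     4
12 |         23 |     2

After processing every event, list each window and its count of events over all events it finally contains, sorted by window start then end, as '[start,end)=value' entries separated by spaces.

[0,8)=7 [3,11)=6 [6,14)=3 [9,17)=5 [12,20)=3 [15,23)=3 [18,26)=1 [21,29)=1

i=0 t=3 v=7: → [3,11),[0,8); WM=−∞
i=1 t=4 v=8: → [3,11),[0,8); WM=−∞
i=2 t=1 v=6: → [0,8); WM=1
i=3 t=4 v=9: → [3,11),[0,8); WM=1
i=4 t=1 v=5: → [0,8); WM=1
i=5 t=11 v=8: → [9,17),[6,14); WM=8; [0,8) fires=5
i=6 t=6 v=2: → [6,14),[3,11),[0,8); WM=8
i=7 t=4 v=6: → [3,11),[0,8); WM=8
i=8 t=9 v=4: → [9,17),[6,14),[3,11); WM=8
i=9 t=15 v=6: → [15,23),[12,20),[9,17); WM=8
i=10 t=15 v=9: → [15,23),[12,20),[9,17); WM=8
i=11 t=16 v=4: → [15,23),[12,20),[9,17); WM=13; [3,11) fires=6
i=12 t=23 v=2: → [21,29),[18,26); WM=13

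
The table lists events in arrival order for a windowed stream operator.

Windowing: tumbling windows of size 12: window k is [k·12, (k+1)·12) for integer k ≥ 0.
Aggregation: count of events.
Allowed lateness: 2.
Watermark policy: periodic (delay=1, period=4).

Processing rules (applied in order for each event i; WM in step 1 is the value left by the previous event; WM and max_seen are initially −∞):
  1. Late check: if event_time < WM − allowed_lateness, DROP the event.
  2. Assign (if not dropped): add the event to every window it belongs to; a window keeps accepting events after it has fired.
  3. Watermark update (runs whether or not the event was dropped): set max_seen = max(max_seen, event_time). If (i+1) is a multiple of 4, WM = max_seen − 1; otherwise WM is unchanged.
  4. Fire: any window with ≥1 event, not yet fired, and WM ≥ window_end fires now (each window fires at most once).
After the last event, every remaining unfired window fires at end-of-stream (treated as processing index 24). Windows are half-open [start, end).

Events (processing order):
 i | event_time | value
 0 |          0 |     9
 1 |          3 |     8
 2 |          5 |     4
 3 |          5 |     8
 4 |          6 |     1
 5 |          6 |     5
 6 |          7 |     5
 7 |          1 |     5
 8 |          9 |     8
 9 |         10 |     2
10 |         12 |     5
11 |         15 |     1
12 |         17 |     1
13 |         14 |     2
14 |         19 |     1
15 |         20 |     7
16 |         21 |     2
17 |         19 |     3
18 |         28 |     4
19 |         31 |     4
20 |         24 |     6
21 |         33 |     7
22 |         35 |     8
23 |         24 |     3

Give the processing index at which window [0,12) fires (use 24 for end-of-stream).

11

i=0 t=0 v=9: → [0,12); WM=−∞
i=1 t=3 v=8: → [0,12); WM=−∞
i=2 t=5 v=4: → [0,12); WM=−∞
i=3 t=5 v=8: → [0,12); WM=4
i=4 t=6 v=1: → [0,12); WM=4
i=5 t=6 v=5: → [0,12); WM=4
i=6 t=7 v=5: → [0,12); WM=4
i=7 t=1 v=5: DROP (t<4-2); WM=6
i=8 t=9 v=8: → [0,12); WM=6
i=9 t=10 v=2: → [0,12); WM=6
i=10 t=12 v=5: → [12,24); WM=6
i=11 t=15 v=1: → [12,24); WM=14; [0,12) fires=9
i=12 t=17 v=1: → [12,24); WM=14
i=13 t=14 v=2: → [12,24); WM=14
i=14 t=19 v=1: → [12,24); WM=14
i=15 t=20 v=7: → [12,24); WM=19
i=16 t=21 v=2: → [12,24); WM=19
i=17 t=19 v=3: → [12,24); WM=19
i=18 t=28 v=4: → [24,36); WM=19
i=19 t=31 v=4: → [24,36); WM=30; [12,24) fires=8
i=20 t=24 v=6: DROP (t<30-2); WM=30
i=21 t=33 v=7: → [24,36); WM=30
i=22 t=35 v=8: → [24,36); WM=30
i=23 t=24 v=3: DROP (t<30-2); WM=34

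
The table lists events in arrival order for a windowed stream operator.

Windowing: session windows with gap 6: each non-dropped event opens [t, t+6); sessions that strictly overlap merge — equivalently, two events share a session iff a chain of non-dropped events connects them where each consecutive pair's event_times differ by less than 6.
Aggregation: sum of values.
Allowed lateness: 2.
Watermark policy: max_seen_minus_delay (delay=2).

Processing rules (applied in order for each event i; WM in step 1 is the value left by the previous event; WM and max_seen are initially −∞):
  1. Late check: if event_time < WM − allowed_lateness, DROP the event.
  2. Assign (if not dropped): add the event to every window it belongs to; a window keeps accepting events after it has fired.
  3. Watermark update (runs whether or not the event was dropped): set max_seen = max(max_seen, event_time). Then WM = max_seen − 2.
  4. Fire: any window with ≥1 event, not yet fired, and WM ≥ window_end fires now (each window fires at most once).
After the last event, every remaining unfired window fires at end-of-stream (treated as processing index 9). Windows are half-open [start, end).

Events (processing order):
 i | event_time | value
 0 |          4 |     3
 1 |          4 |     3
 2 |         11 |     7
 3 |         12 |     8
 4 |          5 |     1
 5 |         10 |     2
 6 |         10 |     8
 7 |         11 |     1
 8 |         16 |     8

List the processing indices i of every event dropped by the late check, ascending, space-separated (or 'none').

i=0 t=4 v=3: → [4,10); WM=2
i=1 t=4 v=3: → [4,10); WM=2
i=2 t=11 v=7: → [11,17); WM=9
i=3 t=12 v=8: → [11,18); WM=10
i=4 t=5 v=1: DROP (t<10-2); WM=10
i=5 t=10 v=2: → [10,18); WM=10
i=6 t=10 v=8: → [10,18); WM=10
i=7 t=11 v=1: → [10,18); WM=10
i=8 t=16 v=8: → [10,22); WM=14

4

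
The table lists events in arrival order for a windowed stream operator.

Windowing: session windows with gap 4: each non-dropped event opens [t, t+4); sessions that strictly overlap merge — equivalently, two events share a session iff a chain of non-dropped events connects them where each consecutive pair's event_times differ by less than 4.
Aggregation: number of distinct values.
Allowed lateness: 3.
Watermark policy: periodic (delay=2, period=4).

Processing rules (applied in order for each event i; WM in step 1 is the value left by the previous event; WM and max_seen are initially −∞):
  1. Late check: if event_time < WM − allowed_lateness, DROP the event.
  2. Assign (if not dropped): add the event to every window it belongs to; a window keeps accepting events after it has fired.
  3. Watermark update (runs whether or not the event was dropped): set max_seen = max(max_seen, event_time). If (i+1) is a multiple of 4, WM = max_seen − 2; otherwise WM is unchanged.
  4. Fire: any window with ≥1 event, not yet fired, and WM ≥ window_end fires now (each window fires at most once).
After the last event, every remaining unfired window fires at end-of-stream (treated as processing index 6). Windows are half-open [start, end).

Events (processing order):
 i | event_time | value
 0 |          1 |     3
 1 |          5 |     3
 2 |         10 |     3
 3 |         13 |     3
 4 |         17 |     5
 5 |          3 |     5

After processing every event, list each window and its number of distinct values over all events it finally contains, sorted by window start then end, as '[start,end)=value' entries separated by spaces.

[1,5)=1 [5,9)=1 [10,17)=1 [17,21)=1

i=0 t=1 v=3: → [1,5); WM=−∞
i=1 t=5 v=3: → [5,9); WM=−∞
i=2 t=10 v=3: → [10,14); WM=−∞
i=3 t=13 v=3: → [10,17); WM=11
i=4 t=17 v=5: → [17,21); WM=11
i=5 t=3 v=5: DROP (t<11-3); WM=11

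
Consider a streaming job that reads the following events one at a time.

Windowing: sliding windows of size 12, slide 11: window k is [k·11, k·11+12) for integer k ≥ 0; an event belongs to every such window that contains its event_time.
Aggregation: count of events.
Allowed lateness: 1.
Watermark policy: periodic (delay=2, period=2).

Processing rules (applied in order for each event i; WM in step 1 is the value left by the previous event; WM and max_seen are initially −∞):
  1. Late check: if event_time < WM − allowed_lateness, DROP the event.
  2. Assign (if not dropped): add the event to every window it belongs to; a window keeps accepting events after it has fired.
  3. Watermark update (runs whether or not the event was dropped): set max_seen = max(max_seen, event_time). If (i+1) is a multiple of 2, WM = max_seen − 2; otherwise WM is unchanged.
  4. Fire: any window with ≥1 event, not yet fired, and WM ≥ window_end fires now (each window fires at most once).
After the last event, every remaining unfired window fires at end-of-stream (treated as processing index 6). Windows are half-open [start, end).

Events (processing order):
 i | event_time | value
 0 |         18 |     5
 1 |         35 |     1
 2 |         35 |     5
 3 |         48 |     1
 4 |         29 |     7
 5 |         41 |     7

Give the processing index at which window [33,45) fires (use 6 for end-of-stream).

3

i=0 t=18 v=5: → [11,23); WM=−∞
i=1 t=35 v=1: → [33,45); WM=33; [11,23) fires=1
i=2 t=35 v=5: → [33,45); WM=33
i=3 t=48 v=1: → [44,56); WM=46; [33,45) fires=2
i=4 t=29 v=7: DROP (t<46-1); WM=46
i=5 t=41 v=7: DROP (t<46-1); WM=46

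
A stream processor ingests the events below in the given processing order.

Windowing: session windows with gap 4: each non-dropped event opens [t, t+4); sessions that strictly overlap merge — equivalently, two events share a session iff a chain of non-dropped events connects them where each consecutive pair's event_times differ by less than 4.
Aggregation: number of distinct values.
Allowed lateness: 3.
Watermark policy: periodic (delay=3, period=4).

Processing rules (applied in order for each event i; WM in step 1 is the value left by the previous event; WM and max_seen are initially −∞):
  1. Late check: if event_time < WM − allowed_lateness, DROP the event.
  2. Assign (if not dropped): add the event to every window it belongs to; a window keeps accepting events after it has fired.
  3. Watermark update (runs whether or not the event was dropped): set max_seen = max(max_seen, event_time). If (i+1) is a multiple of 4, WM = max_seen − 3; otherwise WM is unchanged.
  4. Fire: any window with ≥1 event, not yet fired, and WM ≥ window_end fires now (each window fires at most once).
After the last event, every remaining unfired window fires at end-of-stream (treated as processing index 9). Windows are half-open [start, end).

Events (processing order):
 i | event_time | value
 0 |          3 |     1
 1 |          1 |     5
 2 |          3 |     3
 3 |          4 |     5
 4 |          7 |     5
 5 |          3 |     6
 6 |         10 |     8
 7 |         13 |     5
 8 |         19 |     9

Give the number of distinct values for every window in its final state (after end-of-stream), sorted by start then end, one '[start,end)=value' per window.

[1,17)=5 [19,23)=1

i=0 t=3 v=1: → [3,7); WM=−∞
i=1 t=1 v=5: → [1,7); WM=−∞
i=2 t=3 v=3: → [1,7); WM=−∞
i=3 t=4 v=5: → [1,8); WM=1
i=4 t=7 v=5: → [1,11); WM=1
i=5 t=3 v=6: → [1,11); WM=1
i=6 t=10 v=8: → [1,14); WM=1
i=7 t=13 v=5: → [1,17); WM=10
i=8 t=19 v=9: → [19,23); WM=10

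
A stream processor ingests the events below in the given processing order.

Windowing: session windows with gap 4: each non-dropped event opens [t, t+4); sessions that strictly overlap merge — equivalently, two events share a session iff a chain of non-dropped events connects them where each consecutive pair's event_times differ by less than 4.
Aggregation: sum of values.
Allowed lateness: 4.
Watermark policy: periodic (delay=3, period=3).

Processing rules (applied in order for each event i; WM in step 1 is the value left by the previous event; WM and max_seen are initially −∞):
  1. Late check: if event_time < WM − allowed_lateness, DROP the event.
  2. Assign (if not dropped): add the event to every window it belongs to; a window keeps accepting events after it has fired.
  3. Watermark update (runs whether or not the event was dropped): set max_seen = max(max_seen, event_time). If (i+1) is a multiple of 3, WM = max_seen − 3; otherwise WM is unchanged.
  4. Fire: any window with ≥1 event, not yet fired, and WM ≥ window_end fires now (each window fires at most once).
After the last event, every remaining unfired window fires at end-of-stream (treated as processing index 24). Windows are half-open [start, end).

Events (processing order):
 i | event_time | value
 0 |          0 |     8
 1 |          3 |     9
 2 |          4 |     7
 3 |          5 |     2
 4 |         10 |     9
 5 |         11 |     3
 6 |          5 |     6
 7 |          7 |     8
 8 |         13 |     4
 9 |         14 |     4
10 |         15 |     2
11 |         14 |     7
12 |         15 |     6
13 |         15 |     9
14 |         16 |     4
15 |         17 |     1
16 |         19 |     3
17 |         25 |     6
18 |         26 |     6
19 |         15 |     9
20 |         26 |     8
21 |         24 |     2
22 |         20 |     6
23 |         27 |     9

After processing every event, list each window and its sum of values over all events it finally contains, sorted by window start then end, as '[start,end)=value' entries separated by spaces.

[0,24)=98 [24,31)=31

i=0 t=0 v=8: → [0,4); WM=−∞
i=1 t=3 v=9: → [0,7); WM=−∞
i=2 t=4 v=7: → [0,8); WM=1
i=3 t=5 v=2: → [0,9); WM=1
i=4 t=10 v=9: → [10,14); WM=1
i=5 t=11 v=3: → [10,15); WM=8
i=6 t=5 v=6: → [0,9); WM=8
i=7 t=7 v=8: → [0,15); WM=8
i=8 t=13 v=4: → [0,17); WM=10
i=9 t=14 v=4: → [0,18); WM=10
i=10 t=15 v=2: → [0,19); WM=10
i=11 t=14 v=7: → [0,19); WM=12
i=12 t=15 v=6: → [0,19); WM=12
i=13 t=15 v=9: → [0,19); WM=12
i=14 t=16 v=4: → [0,20); WM=13
i=15 t=17 v=1: → [0,21); WM=13
i=16 t=19 v=3: → [0,23); WM=13
i=17 t=25 v=6: → [25,29); WM=22
i=18 t=26 v=6: → [25,30); WM=22
i=19 t=15 v=9: DROP (t<22-4); WM=22
i=20 t=26 v=8: → [25,30); WM=23
i=21 t=24 v=2: → [24,30); WM=23
i=22 t=20 v=6: → [0,24); WM=23
i=23 t=27 v=9: → [24,31); WM=24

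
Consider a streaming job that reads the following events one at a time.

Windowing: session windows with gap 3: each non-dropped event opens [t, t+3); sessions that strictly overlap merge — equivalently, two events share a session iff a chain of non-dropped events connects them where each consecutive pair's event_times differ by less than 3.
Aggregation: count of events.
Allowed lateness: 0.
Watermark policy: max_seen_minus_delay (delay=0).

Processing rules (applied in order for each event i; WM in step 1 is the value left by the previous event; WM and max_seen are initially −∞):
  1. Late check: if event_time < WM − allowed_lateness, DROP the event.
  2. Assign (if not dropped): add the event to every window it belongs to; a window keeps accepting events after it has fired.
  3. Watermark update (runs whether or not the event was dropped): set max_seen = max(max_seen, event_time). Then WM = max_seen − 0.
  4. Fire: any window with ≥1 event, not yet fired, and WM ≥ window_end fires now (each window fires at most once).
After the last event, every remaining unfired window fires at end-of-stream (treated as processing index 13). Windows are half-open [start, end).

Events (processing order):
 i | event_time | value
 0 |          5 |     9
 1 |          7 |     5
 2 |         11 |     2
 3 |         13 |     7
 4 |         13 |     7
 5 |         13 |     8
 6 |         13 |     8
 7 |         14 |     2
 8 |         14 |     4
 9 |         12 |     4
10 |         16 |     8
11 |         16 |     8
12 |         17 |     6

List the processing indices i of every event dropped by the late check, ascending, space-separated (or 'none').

9

i=0 t=5 v=9: → [5,8); WM=5
i=1 t=7 v=5: → [5,10); WM=7
i=2 t=11 v=2: → [11,14); WM=11
i=3 t=13 v=7: → [11,16); WM=13
i=4 t=13 v=7: → [11,16); WM=13
i=5 t=13 v=8: → [11,16); WM=13
i=6 t=13 v=8: → [11,16); WM=13
i=7 t=14 v=2: → [11,17); WM=14
i=8 t=14 v=4: → [11,17); WM=14
i=9 t=12 v=4: DROP (t<14-0); WM=14
i=10 t=16 v=8: → [11,19); WM=16
i=11 t=16 v=8: → [11,19); WM=16
i=12 t=17 v=6: → [11,20); WM=17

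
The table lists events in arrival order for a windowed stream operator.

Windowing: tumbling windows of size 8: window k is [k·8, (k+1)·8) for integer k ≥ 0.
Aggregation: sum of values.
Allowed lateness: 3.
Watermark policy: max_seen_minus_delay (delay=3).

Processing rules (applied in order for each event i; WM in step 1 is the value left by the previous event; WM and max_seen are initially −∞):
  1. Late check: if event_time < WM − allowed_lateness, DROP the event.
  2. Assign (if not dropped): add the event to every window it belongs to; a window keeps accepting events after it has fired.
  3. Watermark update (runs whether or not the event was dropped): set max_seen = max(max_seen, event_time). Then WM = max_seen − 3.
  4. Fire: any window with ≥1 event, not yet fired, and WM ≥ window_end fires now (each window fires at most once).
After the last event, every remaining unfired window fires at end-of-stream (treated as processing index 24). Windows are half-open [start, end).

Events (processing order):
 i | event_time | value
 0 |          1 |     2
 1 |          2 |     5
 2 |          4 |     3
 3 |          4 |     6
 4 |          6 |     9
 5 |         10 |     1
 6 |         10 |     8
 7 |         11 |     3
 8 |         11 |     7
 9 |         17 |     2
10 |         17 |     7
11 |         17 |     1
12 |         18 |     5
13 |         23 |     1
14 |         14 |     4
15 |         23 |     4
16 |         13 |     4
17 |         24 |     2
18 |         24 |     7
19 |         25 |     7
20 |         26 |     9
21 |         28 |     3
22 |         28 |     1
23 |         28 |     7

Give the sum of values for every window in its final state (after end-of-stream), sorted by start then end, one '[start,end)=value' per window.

[0,8)=25 [8,16)=19 [16,24)=20 [24,32)=36

i=0 t=1 v=2: → [0,8); WM=-2
i=1 t=2 v=5: → [0,8); WM=-1
i=2 t=4 v=3: → [0,8); WM=1
i=3 t=4 v=6: → [0,8); WM=1
i=4 t=6 v=9: → [0,8); WM=3
i=5 t=10 v=1: → [8,16); WM=7
i=6 t=10 v=8: → [8,16); WM=7
i=7 t=11 v=3: → [8,16); WM=8; [0,8) fires=25
i=8 t=11 v=7: → [8,16); WM=8
i=9 t=17 v=2: → [16,24); WM=14
i=10 t=17 v=7: → [16,24); WM=14
i=11 t=17 v=1: → [16,24); WM=14
i=12 t=18 v=5: → [16,24); WM=15
i=13 t=23 v=1: → [16,24); WM=20; [8,16) fires=19
i=14 t=14 v=4: DROP (t<20-3); WM=20
i=15 t=23 v=4: → [16,24); WM=20
i=16 t=13 v=4: DROP (t<20-3); WM=20
i=17 t=24 v=2: → [24,32); WM=21
i=18 t=24 v=7: → [24,32); WM=21
i=19 t=25 v=7: → [24,32); WM=22
i=20 t=26 v=9: → [24,32); WM=23
i=21 t=28 v=3: → [24,32); WM=25; [16,24) fires=20
i=22 t=28 v=1: → [24,32); WM=25
i=23 t=28 v=7: → [24,32); WM=25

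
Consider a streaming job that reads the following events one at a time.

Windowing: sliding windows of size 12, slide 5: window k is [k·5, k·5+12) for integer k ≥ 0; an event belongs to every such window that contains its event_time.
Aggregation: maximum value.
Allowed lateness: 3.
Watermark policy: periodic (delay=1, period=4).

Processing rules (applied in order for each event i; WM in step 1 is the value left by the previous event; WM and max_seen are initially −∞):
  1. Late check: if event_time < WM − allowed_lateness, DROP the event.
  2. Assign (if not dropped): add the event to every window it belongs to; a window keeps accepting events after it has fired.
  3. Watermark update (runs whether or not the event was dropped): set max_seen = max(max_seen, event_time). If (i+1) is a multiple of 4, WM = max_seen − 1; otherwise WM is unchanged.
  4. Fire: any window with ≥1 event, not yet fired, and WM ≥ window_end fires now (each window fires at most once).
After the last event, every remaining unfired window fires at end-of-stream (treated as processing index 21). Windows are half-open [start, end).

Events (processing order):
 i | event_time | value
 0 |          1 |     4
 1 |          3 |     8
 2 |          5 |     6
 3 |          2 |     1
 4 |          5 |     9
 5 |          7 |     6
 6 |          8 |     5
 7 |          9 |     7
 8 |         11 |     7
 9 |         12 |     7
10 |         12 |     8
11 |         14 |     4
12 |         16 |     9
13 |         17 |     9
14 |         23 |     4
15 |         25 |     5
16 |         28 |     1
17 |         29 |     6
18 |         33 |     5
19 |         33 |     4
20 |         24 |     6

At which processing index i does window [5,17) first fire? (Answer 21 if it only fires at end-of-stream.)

15

i=0 t=1 v=4: → [0,12); WM=−∞
i=1 t=3 v=8: → [0,12); WM=−∞
i=2 t=5 v=6: → [5,17),[0,12); WM=−∞
i=3 t=2 v=1: → [0,12); WM=4
i=4 t=5 v=9: → [5,17),[0,12); WM=4
i=5 t=7 v=6: → [5,17),[0,12); WM=4
i=6 t=8 v=5: → [5,17),[0,12); WM=4
i=7 t=9 v=7: → [5,17),[0,12); WM=8
i=8 t=11 v=7: → [10,22),[5,17),[0,12); WM=8
i=9 t=12 v=7: → [10,22),[5,17); WM=8
i=10 t=12 v=8: → [10,22),[5,17); WM=8
i=11 t=14 v=4: → [10,22),[5,17); WM=13; [0,12) fires=9
i=12 t=16 v=9: → [15,27),[10,22),[5,17); WM=13
i=13 t=17 v=9: → [15,27),[10,22); WM=13
i=14 t=23 v=4: → [20,32),[15,27); WM=13
i=15 t=25 v=5: → [25,37),[20,32),[15,27); WM=24; [5,17) fires=9 [10,22) fires=9
i=16 t=28 v=1: → [25,37),[20,32); WM=24
i=17 t=29 v=6: → [25,37),[20,32); WM=24
i=18 t=33 v=5: → [30,42),[25,37); WM=24
i=19 t=33 v=4: → [30,42),[25,37); WM=32; [15,27) fires=9 [20,32) fires=6
i=20 t=24 v=6: DROP (t<32-3); WM=32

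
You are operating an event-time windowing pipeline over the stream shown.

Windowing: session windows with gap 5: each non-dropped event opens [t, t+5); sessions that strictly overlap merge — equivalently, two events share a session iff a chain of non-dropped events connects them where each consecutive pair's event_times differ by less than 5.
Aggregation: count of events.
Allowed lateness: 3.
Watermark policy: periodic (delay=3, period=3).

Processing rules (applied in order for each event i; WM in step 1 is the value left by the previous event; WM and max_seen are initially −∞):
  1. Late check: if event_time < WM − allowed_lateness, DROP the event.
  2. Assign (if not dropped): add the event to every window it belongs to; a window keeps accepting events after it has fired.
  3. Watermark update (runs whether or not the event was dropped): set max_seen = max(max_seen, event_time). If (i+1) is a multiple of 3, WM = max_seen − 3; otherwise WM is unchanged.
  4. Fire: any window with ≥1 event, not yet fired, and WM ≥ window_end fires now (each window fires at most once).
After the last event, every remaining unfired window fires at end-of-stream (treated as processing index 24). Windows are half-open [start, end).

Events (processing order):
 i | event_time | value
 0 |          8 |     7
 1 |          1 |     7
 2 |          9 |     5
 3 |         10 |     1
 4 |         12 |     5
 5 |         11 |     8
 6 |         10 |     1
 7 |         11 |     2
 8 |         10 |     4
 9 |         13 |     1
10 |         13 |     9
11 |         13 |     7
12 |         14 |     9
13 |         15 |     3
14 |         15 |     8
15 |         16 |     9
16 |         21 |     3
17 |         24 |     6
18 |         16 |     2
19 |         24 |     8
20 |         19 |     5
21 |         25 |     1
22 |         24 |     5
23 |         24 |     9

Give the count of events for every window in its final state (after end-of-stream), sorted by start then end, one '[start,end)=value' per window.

i=0 t=8 v=7: → [8,13); WM=−∞
i=1 t=1 v=7: → [1,6); WM=−∞
i=2 t=9 v=5: → [8,14); WM=6
i=3 t=10 v=1: → [8,15); WM=6
i=4 t=12 v=5: → [8,17); WM=6
i=5 t=11 v=8: → [8,17); WM=9
i=6 t=10 v=1: → [8,17); WM=9
i=7 t=11 v=2: → [8,17); WM=9
i=8 t=10 v=4: → [8,17); WM=9
i=9 t=13 v=1: → [8,18); WM=9
i=10 t=13 v=9: → [8,18); WM=9
i=11 t=13 v=7: → [8,18); WM=10
i=12 t=14 v=9: → [8,19); WM=10
i=13 t=15 v=3: → [8,20); WM=10
i=14 t=15 v=8: → [8,20); WM=12
i=15 t=16 v=9: → [8,21); WM=12
i=16 t=21 v=3: → [21,26); WM=12
i=17 t=24 v=6: → [21,29); WM=21
i=18 t=16 v=2: DROP (t<21-3); WM=21
i=19 t=24 v=8: → [21,29); WM=21
i=20 t=19 v=5: → [8,29); WM=21
i=21 t=25 v=1: → [8,30); WM=21
i=22 t=24 v=5: → [8,30); WM=21
i=23 t=24 v=9: → [8,30); WM=22

[1,6)=1 [8,30)=22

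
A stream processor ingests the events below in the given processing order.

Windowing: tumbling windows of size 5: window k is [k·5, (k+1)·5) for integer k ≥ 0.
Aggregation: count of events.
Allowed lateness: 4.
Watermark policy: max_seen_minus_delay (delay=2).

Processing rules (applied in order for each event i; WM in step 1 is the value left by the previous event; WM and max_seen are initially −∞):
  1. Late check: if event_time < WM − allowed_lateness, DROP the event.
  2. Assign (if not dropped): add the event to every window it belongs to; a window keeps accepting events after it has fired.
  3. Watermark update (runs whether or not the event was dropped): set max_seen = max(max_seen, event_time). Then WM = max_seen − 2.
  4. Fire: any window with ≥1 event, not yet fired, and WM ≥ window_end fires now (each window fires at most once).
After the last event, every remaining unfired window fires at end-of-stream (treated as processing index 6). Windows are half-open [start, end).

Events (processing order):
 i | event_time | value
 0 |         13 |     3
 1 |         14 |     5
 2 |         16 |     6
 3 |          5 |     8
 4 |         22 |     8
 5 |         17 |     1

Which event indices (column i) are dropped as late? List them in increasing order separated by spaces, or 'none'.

3

i=0 t=13 v=3: → [10,15); WM=11
i=1 t=14 v=5: → [10,15); WM=12
i=2 t=16 v=6: → [15,20); WM=14
i=3 t=5 v=8: DROP (t<14-4); WM=14
i=4 t=22 v=8: → [20,25); WM=20; [10,15) fires=2 [15,20) fires=1
i=5 t=17 v=1: → [15,20); WM=20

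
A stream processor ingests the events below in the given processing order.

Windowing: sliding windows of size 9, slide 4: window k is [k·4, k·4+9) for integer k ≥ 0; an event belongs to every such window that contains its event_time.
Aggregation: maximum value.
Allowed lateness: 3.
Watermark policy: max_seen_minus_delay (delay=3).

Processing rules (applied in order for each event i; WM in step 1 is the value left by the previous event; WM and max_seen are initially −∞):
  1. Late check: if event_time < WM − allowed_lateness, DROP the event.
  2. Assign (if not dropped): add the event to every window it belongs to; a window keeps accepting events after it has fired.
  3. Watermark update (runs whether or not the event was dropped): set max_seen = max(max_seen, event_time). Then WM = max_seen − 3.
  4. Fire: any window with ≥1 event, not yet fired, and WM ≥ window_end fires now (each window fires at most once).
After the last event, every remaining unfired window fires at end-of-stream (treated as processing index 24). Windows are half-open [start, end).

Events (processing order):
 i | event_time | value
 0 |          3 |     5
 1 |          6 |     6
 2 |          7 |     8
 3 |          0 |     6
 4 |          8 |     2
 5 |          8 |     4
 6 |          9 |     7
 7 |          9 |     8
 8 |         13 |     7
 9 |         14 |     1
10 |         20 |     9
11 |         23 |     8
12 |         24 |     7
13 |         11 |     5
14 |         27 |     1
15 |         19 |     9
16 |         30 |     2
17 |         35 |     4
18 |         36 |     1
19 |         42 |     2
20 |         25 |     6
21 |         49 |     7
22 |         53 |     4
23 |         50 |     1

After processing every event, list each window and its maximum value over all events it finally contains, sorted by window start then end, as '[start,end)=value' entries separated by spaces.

i=0 t=3 v=5: → [0,9); WM=0
i=1 t=6 v=6: → [4,13),[0,9); WM=3
i=2 t=7 v=8: → [4,13),[0,9); WM=4
i=3 t=0 v=6: DROP (t<4-3); WM=4
i=4 t=8 v=2: → [8,17),[4,13),[0,9); WM=5
i=5 t=8 v=4: → [8,17),[4,13),[0,9); WM=5
i=6 t=9 v=7: → [8,17),[4,13); WM=6
i=7 t=9 v=8: → [8,17),[4,13); WM=6
i=8 t=13 v=7: → [12,21),[8,17); WM=10; [0,9) fires=8
i=9 t=14 v=1: → [12,21),[8,17); WM=11
i=10 t=20 v=9: → [20,29),[16,25),[12,21); WM=17; [4,13) fires=8 [8,17) fires=8
i=11 t=23 v=8: → [20,29),[16,25); WM=20
i=12 t=24 v=7: → [24,33),[20,29),[16,25); WM=21; [12,21) fires=9
i=13 t=11 v=5: DROP (t<21-3); WM=21
i=14 t=27 v=1: → [24,33),[20,29); WM=24
i=15 t=19 v=9: DROP (t<24-3); WM=24
i=16 t=30 v=2: → [28,37),[24,33); WM=27; [16,25) fires=9
i=17 t=35 v=4: → [32,41),[28,37); WM=32; [20,29) fires=9
i=18 t=36 v=1: → [36,45),[32,41),[28,37); WM=33; [24,33) fires=7
i=19 t=42 v=2: → [40,49),[36,45); WM=39; [28,37) fires=4
i=20 t=25 v=6: DROP (t<39-3); WM=39
i=21 t=49 v=7: → [48,57),[44,53); WM=46; [32,41) fires=4 [36,45) fires=2
i=22 t=53 v=4: → [52,61),[48,57); WM=50; [40,49) fires=2
i=23 t=50 v=1: → [48,57),[44,53); WM=50

[0,9)=8 [4,13)=8 [8,17)=8 [12,21)=9 [16,25)=9 [20,29)=9 [24,33)=7 [28,37)=4 [32,41)=4 [36,45)=2 [40,49)=2 [44,53)=7 [48,57)=7 [52,61)=4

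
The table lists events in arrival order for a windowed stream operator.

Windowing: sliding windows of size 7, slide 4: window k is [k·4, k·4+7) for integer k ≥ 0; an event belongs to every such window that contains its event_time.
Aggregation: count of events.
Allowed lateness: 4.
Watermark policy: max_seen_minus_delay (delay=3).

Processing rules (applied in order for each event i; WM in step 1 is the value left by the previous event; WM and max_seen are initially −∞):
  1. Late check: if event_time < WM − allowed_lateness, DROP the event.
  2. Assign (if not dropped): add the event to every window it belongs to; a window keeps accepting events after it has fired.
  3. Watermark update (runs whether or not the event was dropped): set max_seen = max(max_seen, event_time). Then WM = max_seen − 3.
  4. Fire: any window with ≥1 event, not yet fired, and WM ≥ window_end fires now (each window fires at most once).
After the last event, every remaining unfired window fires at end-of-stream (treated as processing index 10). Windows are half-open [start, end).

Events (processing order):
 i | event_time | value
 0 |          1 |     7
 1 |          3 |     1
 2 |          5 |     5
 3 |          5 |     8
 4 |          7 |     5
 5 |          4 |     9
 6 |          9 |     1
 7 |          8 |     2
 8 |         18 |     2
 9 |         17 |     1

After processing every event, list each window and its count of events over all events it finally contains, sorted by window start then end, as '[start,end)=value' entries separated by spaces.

[0,7)=5 [4,11)=6 [8,15)=2 [12,19)=2 [16,23)=2

i=0 t=1 v=7: → [0,7); WM=-2
i=1 t=3 v=1: → [0,7); WM=0
i=2 t=5 v=5: → [4,11),[0,7); WM=2
i=3 t=5 v=8: → [4,11),[0,7); WM=2
i=4 t=7 v=5: → [4,11); WM=4
i=5 t=4 v=9: → [4,11),[0,7); WM=4
i=6 t=9 v=1: → [8,15),[4,11); WM=6
i=7 t=8 v=2: → [8,15),[4,11); WM=6
i=8 t=18 v=2: → [16,23),[12,19); WM=15; [0,7) fires=5 [4,11) fires=6 [8,15) fires=2
i=9 t=17 v=1: → [16,23),[12,19); WM=15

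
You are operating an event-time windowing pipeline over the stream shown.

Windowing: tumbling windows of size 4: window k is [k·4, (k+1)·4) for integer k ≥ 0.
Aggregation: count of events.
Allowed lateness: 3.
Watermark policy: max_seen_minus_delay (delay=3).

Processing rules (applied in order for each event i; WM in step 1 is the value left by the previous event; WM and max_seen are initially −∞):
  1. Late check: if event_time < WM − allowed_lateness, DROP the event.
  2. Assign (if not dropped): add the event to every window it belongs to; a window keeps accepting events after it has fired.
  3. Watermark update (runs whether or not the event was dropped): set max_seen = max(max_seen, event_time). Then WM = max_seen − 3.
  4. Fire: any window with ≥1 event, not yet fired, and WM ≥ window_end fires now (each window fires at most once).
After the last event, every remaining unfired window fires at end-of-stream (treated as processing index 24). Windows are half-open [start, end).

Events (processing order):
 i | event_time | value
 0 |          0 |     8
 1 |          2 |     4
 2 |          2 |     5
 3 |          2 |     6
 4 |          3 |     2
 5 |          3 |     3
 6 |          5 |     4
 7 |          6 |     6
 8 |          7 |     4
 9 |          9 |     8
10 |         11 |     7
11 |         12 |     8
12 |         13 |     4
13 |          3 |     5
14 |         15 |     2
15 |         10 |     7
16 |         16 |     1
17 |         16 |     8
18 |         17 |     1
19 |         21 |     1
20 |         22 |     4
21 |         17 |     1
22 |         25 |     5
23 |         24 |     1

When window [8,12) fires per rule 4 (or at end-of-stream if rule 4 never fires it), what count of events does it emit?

i=0 t=0 v=8: → [0,4); WM=-3
i=1 t=2 v=4: → [0,4); WM=-1
i=2 t=2 v=5: → [0,4); WM=-1
i=3 t=2 v=6: → [0,4); WM=-1
i=4 t=3 v=2: → [0,4); WM=0
i=5 t=3 v=3: → [0,4); WM=0
i=6 t=5 v=4: → [4,8); WM=2
i=7 t=6 v=6: → [4,8); WM=3
i=8 t=7 v=4: → [4,8); WM=4; [0,4) fires=6
i=9 t=9 v=8: → [8,12); WM=6
i=10 t=11 v=7: → [8,12); WM=8; [4,8) fires=3
i=11 t=12 v=8: → [12,16); WM=9
i=12 t=13 v=4: → [12,16); WM=10
i=13 t=3 v=5: DROP (t<10-3); WM=10
i=14 t=15 v=2: → [12,16); WM=12; [8,12) fires=2
i=15 t=10 v=7: → [8,12); WM=12
i=16 t=16 v=1: → [16,20); WM=13
i=17 t=16 v=8: → [16,20); WM=13
i=18 t=17 v=1: → [16,20); WM=14
i=19 t=21 v=1: → [20,24); WM=18; [12,16) fires=3
i=20 t=22 v=4: → [20,24); WM=19
i=21 t=17 v=1: → [16,20); WM=19
i=22 t=25 v=5: → [24,28); WM=22; [16,20) fires=4
i=23 t=24 v=1: → [24,28); WM=22

2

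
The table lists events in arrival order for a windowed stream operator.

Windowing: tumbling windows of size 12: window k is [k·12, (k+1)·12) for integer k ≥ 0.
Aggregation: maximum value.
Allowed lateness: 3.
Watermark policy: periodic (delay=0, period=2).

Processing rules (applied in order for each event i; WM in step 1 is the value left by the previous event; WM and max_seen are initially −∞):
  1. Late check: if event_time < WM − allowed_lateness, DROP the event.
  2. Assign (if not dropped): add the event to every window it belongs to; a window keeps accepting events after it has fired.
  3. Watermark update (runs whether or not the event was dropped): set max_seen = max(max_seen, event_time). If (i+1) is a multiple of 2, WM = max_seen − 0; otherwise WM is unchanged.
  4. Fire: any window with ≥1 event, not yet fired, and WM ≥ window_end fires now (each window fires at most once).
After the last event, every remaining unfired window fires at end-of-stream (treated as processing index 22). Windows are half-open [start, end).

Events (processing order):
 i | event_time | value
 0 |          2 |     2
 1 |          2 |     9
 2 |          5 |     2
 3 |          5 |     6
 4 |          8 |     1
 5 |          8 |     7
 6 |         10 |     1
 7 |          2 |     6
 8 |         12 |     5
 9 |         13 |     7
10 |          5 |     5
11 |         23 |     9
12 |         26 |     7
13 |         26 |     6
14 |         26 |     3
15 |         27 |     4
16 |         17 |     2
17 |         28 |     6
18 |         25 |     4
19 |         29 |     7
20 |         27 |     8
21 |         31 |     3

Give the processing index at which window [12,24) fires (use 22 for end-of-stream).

13

i=0 t=2 v=2: → [0,12); WM=−∞
i=1 t=2 v=9: → [0,12); WM=2
i=2 t=5 v=2: → [0,12); WM=2
i=3 t=5 v=6: → [0,12); WM=5
i=4 t=8 v=1: → [0,12); WM=5
i=5 t=8 v=7: → [0,12); WM=8
i=6 t=10 v=1: → [0,12); WM=8
i=7 t=2 v=6: DROP (t<8-3); WM=10
i=8 t=12 v=5: → [12,24); WM=10
i=9 t=13 v=7: → [12,24); WM=13; [0,12) fires=9
i=10 t=5 v=5: DROP (t<13-3); WM=13
i=11 t=23 v=9: → [12,24); WM=23
i=12 t=26 v=7: → [24,36); WM=23
i=13 t=26 v=6: → [24,36); WM=26; [12,24) fires=9
i=14 t=26 v=3: → [24,36); WM=26
i=15 t=27 v=4: → [24,36); WM=27
i=16 t=17 v=2: DROP (t<27-3); WM=27
i=17 t=28 v=6: → [24,36); WM=28
i=18 t=25 v=4: → [24,36); WM=28
i=19 t=29 v=7: → [24,36); WM=29
i=20 t=27 v=8: → [24,36); WM=29
i=21 t=31 v=3: → [24,36); WM=31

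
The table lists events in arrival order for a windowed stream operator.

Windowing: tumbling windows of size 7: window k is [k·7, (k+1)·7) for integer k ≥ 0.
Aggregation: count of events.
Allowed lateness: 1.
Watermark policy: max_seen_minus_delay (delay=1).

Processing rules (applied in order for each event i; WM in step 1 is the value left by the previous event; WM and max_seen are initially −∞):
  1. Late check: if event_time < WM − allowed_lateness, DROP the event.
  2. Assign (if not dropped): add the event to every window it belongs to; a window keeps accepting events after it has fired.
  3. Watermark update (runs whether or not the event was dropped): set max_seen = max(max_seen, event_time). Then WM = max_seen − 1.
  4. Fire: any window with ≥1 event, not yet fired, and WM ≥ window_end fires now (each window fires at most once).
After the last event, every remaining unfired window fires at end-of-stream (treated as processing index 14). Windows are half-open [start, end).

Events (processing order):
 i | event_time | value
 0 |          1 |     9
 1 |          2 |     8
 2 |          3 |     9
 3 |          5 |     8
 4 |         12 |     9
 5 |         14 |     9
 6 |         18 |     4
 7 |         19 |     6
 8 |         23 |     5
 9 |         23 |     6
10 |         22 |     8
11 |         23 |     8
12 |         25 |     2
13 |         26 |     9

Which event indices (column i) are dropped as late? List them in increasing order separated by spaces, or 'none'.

i=0 t=1 v=9: → [0,7); WM=0
i=1 t=2 v=8: → [0,7); WM=1
i=2 t=3 v=9: → [0,7); WM=2
i=3 t=5 v=8: → [0,7); WM=4
i=4 t=12 v=9: → [7,14); WM=11; [0,7) fires=4
i=5 t=14 v=9: → [14,21); WM=13
i=6 t=18 v=4: → [14,21); WM=17; [7,14) fires=1
i=7 t=19 v=6: → [14,21); WM=18
i=8 t=23 v=5: → [21,28); WM=22; [14,21) fires=3
i=9 t=23 v=6: → [21,28); WM=22
i=10 t=22 v=8: → [21,28); WM=22
i=11 t=23 v=8: → [21,28); WM=22
i=12 t=25 v=2: → [21,28); WM=24
i=13 t=26 v=9: → [21,28); WM=25

none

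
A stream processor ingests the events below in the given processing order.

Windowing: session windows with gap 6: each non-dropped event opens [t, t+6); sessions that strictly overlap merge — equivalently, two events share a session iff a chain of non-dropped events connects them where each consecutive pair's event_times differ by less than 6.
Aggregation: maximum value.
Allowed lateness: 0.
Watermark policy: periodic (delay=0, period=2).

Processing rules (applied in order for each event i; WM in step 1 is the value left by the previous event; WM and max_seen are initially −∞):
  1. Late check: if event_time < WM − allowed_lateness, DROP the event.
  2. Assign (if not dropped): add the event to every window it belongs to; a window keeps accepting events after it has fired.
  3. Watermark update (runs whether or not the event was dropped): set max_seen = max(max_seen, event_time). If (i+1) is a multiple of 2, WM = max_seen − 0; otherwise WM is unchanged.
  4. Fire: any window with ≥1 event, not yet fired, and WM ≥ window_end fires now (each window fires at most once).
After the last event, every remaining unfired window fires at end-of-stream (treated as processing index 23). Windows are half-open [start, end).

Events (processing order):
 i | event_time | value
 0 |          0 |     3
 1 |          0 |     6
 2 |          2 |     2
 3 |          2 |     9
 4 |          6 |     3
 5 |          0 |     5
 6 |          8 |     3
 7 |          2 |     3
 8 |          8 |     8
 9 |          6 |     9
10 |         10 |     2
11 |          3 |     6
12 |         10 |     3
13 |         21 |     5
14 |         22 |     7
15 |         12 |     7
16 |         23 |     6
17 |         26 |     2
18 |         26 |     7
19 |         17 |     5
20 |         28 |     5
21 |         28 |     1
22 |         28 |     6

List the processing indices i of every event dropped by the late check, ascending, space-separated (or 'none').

i=0 t=0 v=3: → [0,6); WM=−∞
i=1 t=0 v=6: → [0,6); WM=0
i=2 t=2 v=2: → [0,8); WM=0
i=3 t=2 v=9: → [0,8); WM=2
i=4 t=6 v=3: → [0,12); WM=2
i=5 t=0 v=5: DROP (t<2-0); WM=6
i=6 t=8 v=3: → [0,14); WM=6
i=7 t=2 v=3: DROP (t<6-0); WM=8
i=8 t=8 v=8: → [0,14); WM=8
i=9 t=6 v=9: DROP (t<8-0); WM=8
i=10 t=10 v=2: → [0,16); WM=8
i=11 t=3 v=6: DROP (t<8-0); WM=10
i=12 t=10 v=3: → [0,16); WM=10
i=13 t=21 v=5: → [21,27); WM=21
i=14 t=22 v=7: → [21,28); WM=21
i=15 t=12 v=7: DROP (t<21-0); WM=22
i=16 t=23 v=6: → [21,29); WM=22
i=17 t=26 v=2: → [21,32); WM=26
i=18 t=26 v=7: → [21,32); WM=26
i=19 t=17 v=5: DROP (t<26-0); WM=26
i=20 t=28 v=5: → [21,34); WM=26
i=21 t=28 v=1: → [21,34); WM=28
i=22 t=28 v=6: → [21,34); WM=28

5 7 9 11 15 19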